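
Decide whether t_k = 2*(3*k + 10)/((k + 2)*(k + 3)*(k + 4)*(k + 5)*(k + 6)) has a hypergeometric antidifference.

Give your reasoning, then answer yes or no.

Ratio r(k) = (k + 2)*(3*k + 13)/((k + 7)*(3*k + 10)).
A = k + 2, B = k + 7, C = k + 10/3.
Key eq: (k + 2)·f(k+1) = (k + 6)·f(k) + (k + 10/3).
Bound: deg f ≤ 4.
Match coefficients ⇒ f(k) = k*(k + 3)*(k**2 + 11*k + 38)/120.
Get s_k = R·t_k = k*(k**2 + 11*k + 38)/(20*(k**3 + 11*k**2 + 38*k + 40)) with R(k) = B(k−1)f(k)/C(k) = k*(k + 3)*(k + 6)*(k**2 + 11*k + 38)/(40*(3*k + 10)).
Verify: 2*(3*k + 10)/(k**5 + 20*k**4 + 155*k**3 + 580*k**2 + 1044*k + 720) matches t_k.

Yes. s_k = k*(k**2 + 11*k + 38)/(20*(k**3 + 11*k**2 + 38*k + 40)).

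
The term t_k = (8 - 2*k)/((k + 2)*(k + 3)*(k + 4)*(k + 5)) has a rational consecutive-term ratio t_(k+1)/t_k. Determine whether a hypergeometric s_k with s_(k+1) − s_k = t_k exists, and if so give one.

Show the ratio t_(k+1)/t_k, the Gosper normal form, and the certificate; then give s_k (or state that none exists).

s_k = k*(k**2 + 9*k + 38)/(12*(k + 2)*(k + 3)*(k + 4))

t_(k+1)/t_k = (k - 3)*(k + 2)/((k - 4)*(k + 6)).
Normal form (A,B,C) = (k + 2, k + 6, k - 4).
Need (k + 2)·f(k+1) − (k + 5)·f(k) = k - 4.
d = 3 from the (1,1,1) case.
Solve for f: f(k) = -k*(k**2 + 9*k + 38)/24 (degree 3 ≤ 3).
Then R = B(k−1)f/C = -k*(k + 5)*(k**2 + 9*k + 38)/(24*(k - 4)), so s_k = R(k)·t_k = k*(k**2 + 9*k + 38)/(12*(k + 2)*(k + 3)*(k + 4)).
Verify: 2*(4 - k)/(k**4 + 14*k**3 + 71*k**2 + 154*k + 120) matches t_k.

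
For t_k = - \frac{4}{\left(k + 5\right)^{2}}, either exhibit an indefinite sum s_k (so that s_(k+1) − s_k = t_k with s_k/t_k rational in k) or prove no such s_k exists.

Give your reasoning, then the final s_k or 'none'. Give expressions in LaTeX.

no hypergeometric antidifference exists

The ratio is (k + 5)**2/(k + 6)**2.
A = k**2 + 10*k + 25, B = k**2 + 12*k + 36, C = 1.
f must satisfy (k**2 + 10*k + 25)·f(k+1) − (k**2 + 10*k + 25)·f(k) = 1.
d = 0 from the (2,2,0) case.
Put f(k) = c0: A·f(k+1) − B(k−1)·f(k) − C = -1; need -1 = 0 — inconsistent ⇒ no f, not summable.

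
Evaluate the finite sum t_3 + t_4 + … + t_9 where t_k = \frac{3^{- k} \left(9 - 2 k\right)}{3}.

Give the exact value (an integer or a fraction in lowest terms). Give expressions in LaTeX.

Σ = 731/19683

Compute t_(k+1)/t_k: get (2*k - 7)/(3*(2*k - 9)).
Factor: A=1/3; B=1; C=k - 9/2.
Solve (1/3)·f(k+1) − (1)·f(k) = k - 9/2.
Bound: deg f ≤ 1.
Match coefficients ⇒ f(k) = -3*(k - 4)/2.
Get s_k = R·t_k = (k - 4)/3**k with R(k) = B(k−1)f(k)/C(k) = -3*(k - 4)/(2*k - 9).
s_(k+1) − s_k = (9 - 2*k)/(3*3**k) = t_k.
Σ_(k=3)^(9) t_k = s_(10) − s_(3) = 2/19683 − (-1/27) = 731/19683.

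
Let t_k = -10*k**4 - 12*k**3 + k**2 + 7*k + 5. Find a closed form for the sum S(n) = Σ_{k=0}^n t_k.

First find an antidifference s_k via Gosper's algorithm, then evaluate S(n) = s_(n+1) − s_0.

S(n) = -2*n**5 - 8*n**4 - 9*n**3 + n**2 + 9*n + 5

t_(k+1)/t_k = (10*k**4 + 52*k**3 + 95*k**2 + 67*k + 9)/(10*k**4 + 12*k**3 - k**2 - 7*k - 5).
A = 1, B = 1, C = k**4 + 6*k**3/5 - k**2/10 - 7*k/10 - 1/2.
Set up (1)·f(k+1) − (1)·f(k) − (k**4 + 6*k**3/5 - k**2/10 - 7*k/10 - 1/2) = 0.
Degrees (0,0,4) ⇒ d ≤ 5.
Solve for f: f(k) = k*(2*k**4 - 2*k**3 - 3*k**2 - 2)/10 (degree 5 ≤ 5).
Get s_k = R·t_k = k*(-2*k**4 + 2*k**3 + 3*k**2 + 2) with R(k) = B(k−1)f(k)/C(k) = k*(2*k**4 - 2*k**3 - 3*k**2 - 2)/(10*k**4 + 12*k**3 - k**2 - 7*k - 5).
Δs = -10*k**4 - 12*k**3 + k**2 + 7*k + 5, as required.
Evaluate: s_(n+1) = -2*n**5 - 8*n**4 - 9*n**3 + n**2 + 9*n + 5; subtract s_(0) = 0 ⇒ S(n) = -2*n**5 - 8*n**4 - 9*n**3 + n**2 + 9*n + 5.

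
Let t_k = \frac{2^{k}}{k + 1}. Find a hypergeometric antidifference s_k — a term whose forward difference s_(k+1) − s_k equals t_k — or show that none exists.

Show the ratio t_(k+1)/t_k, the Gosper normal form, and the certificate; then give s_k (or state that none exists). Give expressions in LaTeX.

Step 1: r(k) = 2*(k + 1)/(k + 2).
Gosper form: A/B · C(k+1)/C(k) with A=2*k + 2, B=k + 2, C=1.
f must satisfy (2*k + 2)·f(k+1) − (k + 1)·f(k) = 1.
deg f ≤ -1 (via 1,1,0).
deg f ≤ -1 is impossible — no certificate.

none — t_k is not Gosper-summable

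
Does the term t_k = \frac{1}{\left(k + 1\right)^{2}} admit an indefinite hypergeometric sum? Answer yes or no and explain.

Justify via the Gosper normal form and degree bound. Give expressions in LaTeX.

t_(k+1)/t_k = (k + 1)**2/(k + 2)**2.
Take A(k)=k**2 + 2*k + 1, B(k)=k**2 + 4*k + 4, C(k)=1.
Set up (k**2 + 2*k + 1)·f(k+1) − (k**2 + 2*k + 1)·f(k) − (1) = 0.
deg f ≤ 0 (via 2,2,0).
Put f(k) = c0: A·f(k+1) − B(k−1)·f(k) − C = -1; need -1 = 0 — inconsistent ⇒ no f, not summable.

No; the coefficient equations for f are inconsistent.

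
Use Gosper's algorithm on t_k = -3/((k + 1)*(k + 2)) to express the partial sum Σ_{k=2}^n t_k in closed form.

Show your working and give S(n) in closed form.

S(n) = (1 - n)/(n + 2)

Compute t_(k+1)/t_k: get (k + 1)/(k + 3).
Gosper form: A/B · C(k+1)/C(k) with A=k + 1, B=k + 3, C=1.
Set up (k + 1)·f(k+1) − (k + 2)·f(k) − (1) = 0.
d = 1 from the (1,1,0) case.
Match coefficients ⇒ f(k) = k.
Certificate R = B(k−1)f/C = k*(k + 2) gives s_k = -3*k/(k + 1).
Check: Δs_k = -3/(k**2 + 3*k + 2). ✓
Telescope: S(n) = s_(n+1) − s_(2) = 3*(-n - 1)/(n + 2) − (-2) = (1 - n)/(n + 2).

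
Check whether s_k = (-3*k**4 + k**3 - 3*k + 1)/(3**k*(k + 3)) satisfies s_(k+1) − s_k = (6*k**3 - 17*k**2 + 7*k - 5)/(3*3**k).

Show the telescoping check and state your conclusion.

Invalid: residual 4*(-3*k**4 - 5*k**3 + 28*k**2 - 14*k + 9)/(3*3**k*(k**2 + 7*k + 12)) ≠ 0.

s_(k+1) = (-3*k - 3*(k + 1)**4 + (k + 1)**3 - 2)/(3*3**k*(k + 4))
s_(k+1) − s_k = (6*k**5 + 13*k**4 - 60*k**3 - 48*k**2 - 7*k - 24)/(3*3**k*(k**2 + 7*k + 12))
(s_(k+1) − s_k) − t_k = 4*(-3*k**4 - 5*k**3 + 28*k**2 - 14*k + 9)/(3*3**k*(k**2 + 7*k + 12))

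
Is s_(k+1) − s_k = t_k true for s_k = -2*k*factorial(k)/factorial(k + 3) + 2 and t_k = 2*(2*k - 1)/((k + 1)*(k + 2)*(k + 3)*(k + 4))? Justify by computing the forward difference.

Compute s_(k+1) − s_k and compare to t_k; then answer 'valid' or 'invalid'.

valid; difference matches t_k

s_(k+1) = 2*(k**3 + 9*k**2 + 25*k + 23)/((k + 2)*(k + 3)*(k + 4))
s_(k+1) − s_k = 2*(2*k - 1)/((k + 1)*(k + 2)*(k + 3)*(k + 4))
(s_(k+1) − s_k) − t_k = 0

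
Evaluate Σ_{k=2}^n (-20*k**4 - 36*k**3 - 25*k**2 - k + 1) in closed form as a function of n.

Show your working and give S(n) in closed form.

S(n) = -4*n**5 - 19*n**4 - 33*n**3 - 22*n**2 - 3*n + 81

The ratio is (20*k**4 + 116*k**3 + 253*k**2 + 239*k + 81)/(20*k**4 + 36*k**3 + 25*k**2 + k - 1).
Factor: A=1; B=1; C=k**4 + 9*k**3/5 + 5*k**2/4 + k/20 - 1/20.
f must satisfy (1)·f(k+1) − (1)·f(k) = k**4 + 9*k**3/5 + 5*k**2/4 + k/20 - 1/20.
From deg A=0, deg B=0, deg C=4: d=5.
Match coefficients ⇒ f(k) = k*(4*k**4 - k**3 - 3*k**2 - 3*k + 2)/20.
Get s_k = R·t_k = k*(-4*k**4 + k**3 + 3*k**2 + 3*k - 2) with R(k) = B(k−1)f(k)/C(k) = k*(4*k**4 - k**3 - 3*k**2 - 3*k + 2)/(20*k**4 + 36*k**3 + 25*k**2 + k - 1).
Verify: -20*k**4 - 36*k**3 - 25*k**2 - k + 1 matches t_k.
Telescope: S(n) = s_(n+1) − s_(2) = -4*n**5 - 19*n**4 - 33*n**3 - 22*n**2 - 3*n + 1 − (-80) = -4*n**5 - 19*n**4 - 33*n**3 - 22*n**2 - 3*n + 81.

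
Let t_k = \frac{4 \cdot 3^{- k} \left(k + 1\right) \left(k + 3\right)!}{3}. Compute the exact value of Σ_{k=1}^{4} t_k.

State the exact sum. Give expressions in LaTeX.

Σ = 17056/27

The ratio is (k + 2)*(k + 4)/(3*(k + 1)).
Normal form (A,B,C) = (k/3 + 4/3, 1, k + 1).
Need (k/3 + 4/3)·f(k+1) − (1)·f(k) = k + 1.
From deg A=1, deg B=0, deg C=1: d=0.
Solving with deg f ≤ 0: f(k) = 3.
Get s_k = R·t_k = 4*factorial(k + 3)/3**k with R(k) = B(k−1)f(k)/C(k) = 3/(k + 1).
Check: Δs_k = 4*(k + 1)*factorial(k + 3)/(3*3**k). ✓
Evaluate s at k=5 and k=1: 17920/27 and 32; difference 17056/27.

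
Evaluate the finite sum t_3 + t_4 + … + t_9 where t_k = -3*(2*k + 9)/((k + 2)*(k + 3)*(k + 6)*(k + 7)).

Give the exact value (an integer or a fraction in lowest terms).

Σ = -49/960

r(k) = (k + 2)*(k + 6)*(2*k + 11)/((k + 4)*(k + 8)*(2*k + 9)) after simplifying.
Take A(k)=k + 2, B(k)=k + 8, C(k)=k**3 + 27*k**2/2 + 121*k/2 + 90.
Key eq: (k + 2)·f(k+1) = (k + 7)·f(k) + (k**3 + 27*k**2/2 + 121*k/2 + 90).
From deg A=1, deg B=1, deg C=3: d=5.
A polynomial solution: f(k) = k*(k + 3)*(k + 4)*(k + 5)*(k + 8)/24.
Certificate R = B(k−1)f/C = k*(k + 3)*(k + 7)*(k + 8)/(12*(2*k + 9)) gives s_k = k*(-k - 8)/(4*(k**2 + 8*k + 12)).
Verify: 3*(-2*k - 9)/(k**4 + 18*k**3 + 113*k**2 + 288*k + 252) matches t_k.
Telescoping: Σ = s_(10) − s_(3) = -15/64 − (-11/60) = -49/960.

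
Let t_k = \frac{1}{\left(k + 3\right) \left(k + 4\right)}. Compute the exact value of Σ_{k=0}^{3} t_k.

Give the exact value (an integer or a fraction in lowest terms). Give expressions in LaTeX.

Σ = 4/21

The ratio is (k + 3)/(k + 5).
Take A(k)=k + 3, B(k)=k + 5, C(k)=1.
Solve (k + 3)·f(k+1) − (k + 4)·f(k) = 1.
Degrees (1,1,0) ⇒ d ≤ 1.
Solving with deg f ≤ 1: f(k) = k/3.
Certificate R = B(k−1)f/C = k*(k + 4)/3 gives s_k = k/(3*(k + 3)).
Check: Δs_k = 1/(k**2 + 7*k + 12). ✓
Sum = s_(4) − s_(0); s_(4) = 4/21, s_(0) = 0 ⇒ 4/21.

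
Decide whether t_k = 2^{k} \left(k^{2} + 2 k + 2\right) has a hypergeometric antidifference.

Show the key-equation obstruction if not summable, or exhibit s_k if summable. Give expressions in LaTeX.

t_(k+1)/t_k = 2*(k**2 + 4*k + 5)/(k**2 + 2*k + 2).
Normal form (A,B,C) = (2, 1, k**2 + 2*k + 2).
f must satisfy (2)·f(k+1) − (1)·f(k) = k**2 + 2*k + 2.
d = 2 from the (0,0,2) case.
Coefficient equations give f(k) = k**2 - 2*k + 4.
R(k) = B(k−1)·f(k)/C(k) = (k**2 - 2*k + 4)/(k**2 + 2*k + 2); s_k = R·t_k = 2**k*(k**2 - 2*k + 4).
Check: Δs_k = 2**k*(k**2 + 2*k + 2). ✓

Yes. s_k = 2^{k} \left(k^{2} - 2 k + 4\right).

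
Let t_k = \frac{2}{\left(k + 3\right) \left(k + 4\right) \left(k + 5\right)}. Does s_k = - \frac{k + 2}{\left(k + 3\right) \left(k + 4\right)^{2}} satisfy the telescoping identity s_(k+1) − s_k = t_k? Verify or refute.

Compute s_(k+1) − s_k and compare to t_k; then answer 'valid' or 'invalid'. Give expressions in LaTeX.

s_(k+1) = (-k - 3)/((k + 4)*(k + 5)**2)
s_(k+1) − s_k = ((k + 2)*(k + 5)**2 - (k + 3)**2*(k + 4))/((k + 3)*(k + 4)**2*(k + 5)**2)
(s_(k+1) − s_k) − t_k = 2*(-3*k - 13)/(k**5 + 21*k**4 + 175*k**3 + 723*k**2 + 1480*k + 1200)

Invalid: residual \frac{2 \left(- 3 k - 13\right)}{k^{5} + 21 k^{4} + 175 k^{3} + 723 k^{2} + 1480 k + 1200} ≠ 0.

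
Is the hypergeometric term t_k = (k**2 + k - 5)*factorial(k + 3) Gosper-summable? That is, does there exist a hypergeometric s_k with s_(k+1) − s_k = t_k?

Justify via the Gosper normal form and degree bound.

Yes. s_k = (k - 3)*factorial(k + 3).

Ratio r(k) = (k + 4)*(k + (k + 1)**2 - 4)/(k**2 + k - 5).
Gosper form: A/B · C(k+1)/C(k) with A=k + 4, B=1, C=k**2 + k - 5.
Need (k + 4)·f(k+1) − (1)·f(k) = k**2 + k - 5.
Bound: deg f ≤ 1.
Solve for f: f(k) = k - 3 (degree 1 ≤ 1).
So s_k = (B(k−1)f/C)·t_k = ((k - 3)/(k**2 + k - 5))·t_k = (k - 3)*factorial(k + 3).
s_(k+1) − s_k = (k**2 + k - 5)*factorial(k + 3) = t_k.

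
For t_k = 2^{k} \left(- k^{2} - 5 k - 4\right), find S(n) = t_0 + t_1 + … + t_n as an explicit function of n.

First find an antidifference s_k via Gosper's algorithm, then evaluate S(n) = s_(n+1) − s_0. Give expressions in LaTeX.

r(k) = 2*(k**2 + 7*k + 10)/(k**2 + 5*k + 4) after simplifying.
Factor: A=2; B=1; C=k**2 + 5*k + 4.
Need (2)·f(k+1) − (1)·f(k) = k**2 + 5*k + 4.
Degrees (0,0,2) ⇒ d ≤ 2.
Solve for f: f(k) = k*(k + 1) (degree 2 ≤ 2).
Certificate R = B(k−1)f/C = k/(k + 4) gives s_k = 2**k*k*(-k - 1).
Δs = 2**k*(-k - 4)*(k + 1), as required.
s_(n+1) = 2**(n + 1)*(-n**2 - 3*n - 2) and s_(0) = 0, so S(n) = 2**(n + 1)*(-n**2 - 3*n - 2).

S(n) = 2^{n + 1} \left(- n^{2} - 3 n - 2\right)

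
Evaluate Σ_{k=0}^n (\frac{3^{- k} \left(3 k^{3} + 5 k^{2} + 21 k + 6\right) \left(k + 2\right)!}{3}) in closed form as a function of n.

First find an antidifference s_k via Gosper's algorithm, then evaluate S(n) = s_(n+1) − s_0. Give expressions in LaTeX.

Compute t_(k+1)/t_k: get (3*k**4 + 23*k**3 + 82*k**2 + 155*k + 105)/(3*(3*k**3 + 5*k**2 + 21*k + 6)).
Factor: A=k/3 + 1; B=1; C=k**3 + 5*k**2/3 + 7*k + 2.
Solve (k/3 + 1)·f(k+1) − (1)·f(k) = k**3 + 5*k**2/3 + 7*k + 2.
Degrees (1,0,3) ⇒ d ≤ 2.
Coefficient equations give f(k) = 3*k**2 - k + 1.
Get s_k = R·t_k = (3*k**2 - k + 1)*factorial(k + 2)/3**k with R(k) = B(k−1)f(k)/C(k) = 3*(3*k**2 - k + 1)/(3*k**3 + 5*k**2 + 21*k + 6).
s_(k+1) − s_k = (3*k**3 + 5*k**2 + 21*k + 6)*factorial(k + 2)/(3*3**k) = t_k.
Telescope: S(n) = s_(n+1) − s_(0) = 3**(-n - 1)*(3*n**2 + 5*n + 3)*factorial(n + 3) − (2) = (-6*3**n + 3*n**5*factorial(n) + 23*n**4*factorial(n) + 66*n**3*factorial(n) + 91*n**2*factorial(n) + 63*n*factorial(n) + 18*factorial(n))/(3*3**n).

S(n) = \frac{3^{- n} \left(- 6 \cdot 3^{n} + 3 n^{5} n! + 23 n^{4} n! + 66 n^{3} n! + 91 n^{2} n! + 63 n n! + 18 n!\right)}{3}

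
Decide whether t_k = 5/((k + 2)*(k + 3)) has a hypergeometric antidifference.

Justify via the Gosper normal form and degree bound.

Yes. s_k = 5*k/(2*(k + 2)).

Step 1: r(k) = (k + 2)/(k + 4).
Gosper form: A/B · C(k+1)/C(k) with A=k + 2, B=k + 4, C=1.
f must satisfy (k + 2)·f(k+1) − (k + 3)·f(k) = 1.
Degrees (1,1,0) ⇒ d ≤ 1.
Match coefficients ⇒ f(k) = k/2.
Get s_k = R·t_k = 5*k/(2*(k + 2)) with R(k) = B(k−1)f(k)/C(k) = k*(k + 3)/2.
Check: Δs_k = 5/(k**2 + 5*k + 6). ✓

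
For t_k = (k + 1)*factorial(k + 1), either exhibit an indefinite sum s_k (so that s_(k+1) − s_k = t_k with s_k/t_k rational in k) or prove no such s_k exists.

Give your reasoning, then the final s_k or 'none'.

s_k = factorial(k + 1)

Step 1: r(k) = (k + 2)**2/(k + 1).
Factor: A=k + 2; B=1; C=k + 1.
f must satisfy (k + 2)·f(k+1) − (1)·f(k) = k + 1.
deg f ≤ 0 (via 1,0,1).
Coefficient equations give f(k) = 1.
Get s_k = R·t_k = factorial(k + 1) with R(k) = B(k−1)f(k)/C(k) = 1/(k + 1).
Check: Δs_k = (k + 1)*factorial(k + 1). ✓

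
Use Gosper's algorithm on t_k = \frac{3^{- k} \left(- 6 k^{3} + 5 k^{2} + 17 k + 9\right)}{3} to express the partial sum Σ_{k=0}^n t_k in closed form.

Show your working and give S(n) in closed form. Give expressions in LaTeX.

S(n) = 3^{- n - 1} \left(3^{n + 2} + 3 n^{3} + 11 n^{2} + 11 n\right)

Compute t_(k+1)/t_k: get (6*k**3 + 13*k**2 - 9*k - 25)/(3*(6*k**3 - 5*k**2 - 17*k - 9)).
Factor: A=1/3; B=1; C=k**3 - 5*k**2/6 - 17*k/6 - 3/2.
Set up (1/3)·f(k+1) − (1)·f(k) − (k**3 - 5*k**2/6 - 17*k/6 - 3/2) = 0.
From deg A=0, deg B=0, deg C=3: d=3.
Coefficient equations give f(k) = -(k - 1)*(3*k**2 + 5*k + 3)/2.
R(k) = B(k−1)·f(k)/C(k) = -3*(k - 1)*(3*k**2 + 5*k + 3)/(6*k**3 - 5*k**2 - 17*k - 9); s_k = R·t_k = (3*k**3 + 2*k**2 - 2*k - 3)/3**k.
s_(k+1) − s_k = (-6*k**3 + 5*k**2 + 17*k + 9)/(3*3**k) = t_k.
Evaluate: s_(n+1) = 3**(-n - 1)*n*(3*n**2 + 11*n + 11); subtract s_(0) = -3 ⇒ S(n) = 3**(-n - 1)*(3**(n + 2) + 3*n**3 + 11*n**2 + 11*n).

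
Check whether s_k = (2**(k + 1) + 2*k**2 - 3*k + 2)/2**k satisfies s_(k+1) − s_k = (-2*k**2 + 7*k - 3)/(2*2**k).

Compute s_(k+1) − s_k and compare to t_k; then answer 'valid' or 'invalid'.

s_(k+1) = (4*2**k + 2*k**2 + k + 1)/(2*2**k)
s_(k+1) − s_k = (-2*k**2 + 7*k - 3)/(2*2**k)
(s_(k+1) − s_k) − t_k = 0

valid; difference matches t_k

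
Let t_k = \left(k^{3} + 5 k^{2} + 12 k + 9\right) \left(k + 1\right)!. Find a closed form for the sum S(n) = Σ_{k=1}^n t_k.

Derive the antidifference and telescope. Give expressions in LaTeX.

S(n) = n^{4} n! + 7 n^{3} n! + 20 n^{2} n! + 26 n n! + 12 n! - 12

Step 1: r(k) = (k**4 + 10*k**3 + 41*k**2 + 77*k + 54)/(k**3 + 5*k**2 + 12*k + 9).
Take A(k)=k + 2, B(k)=1, C(k)=k**3 + 5*k**2 + 12*k + 9.
f must satisfy (k + 2)·f(k+1) − (1)·f(k) = k**3 + 5*k**2 + 12*k + 9.
deg f ≤ 2 (via 1,0,3).
Match coefficients ⇒ f(k) = k**2 + 2*k + 3.
Get s_k = R·t_k = (k**2 + 2*k + 3)*factorial(k + 1) with R(k) = B(k−1)f(k)/C(k) = (k**2 + 2*k + 3)/(k**3 + 5*k**2 + 12*k + 9).
s_(k+1) − s_k = (k**3 + 5*k**2 + 12*k + 9)*factorial(k + 1) = t_k.
Evaluate: s_(n+1) = (n**2 + 4*n + 6)*factorial(n + 2); subtract s_(1) = 12 ⇒ S(n) = n**4*factorial(n) + 7*n**3*factorial(n) + 20*n**2*factorial(n) + 26*n*factorial(n) + 12*factorial(n) - 12.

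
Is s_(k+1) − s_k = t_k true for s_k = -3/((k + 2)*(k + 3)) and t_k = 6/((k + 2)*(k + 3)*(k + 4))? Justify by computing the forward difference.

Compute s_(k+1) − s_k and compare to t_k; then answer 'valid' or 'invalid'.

s_(k+1) = -3/((k + 3)*(k + 4))
s_(k+1) − s_k = 6/(k**3 + 9*k**2 + 26*k + 24)
(s_(k+1) − s_k) − t_k = 0

valid (s_(k+1) − s_k reduces to t_k)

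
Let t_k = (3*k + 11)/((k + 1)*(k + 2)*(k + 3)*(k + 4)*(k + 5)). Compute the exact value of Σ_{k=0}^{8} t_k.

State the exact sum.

Compute t_(k+1)/t_k: get (k + 1)*(3*k + 14)/((k + 6)*(3*k + 11)).
So A=k + 1 and B=k + 6, with C=k + 11/3.
Set up (k + 1)·f(k+1) − (k + 5)·f(k) − (k + 11/3) = 0.
From deg A=1, deg B=1, deg C=1: d=4.
Match coefficients ⇒ f(k) = k*(k + 3)*(k**2 + 7*k + 14)/24.
R(k) = B(k−1)·f(k)/C(k) = k*(k + 3)*(k + 5)*(k**2 + 7*k + 14)/(8*(3*k + 11)); s_k = R·t_k = k*(k**2 + 7*k + 14)/(8*(k**3 + 7*k**2 + 14*k + 8)).
s_(k+1) − s_k = (3*k + 11)/(k**5 + 15*k**4 + 85*k**3 + 225*k**2 + 274*k + 120) = t_k.
Telescoping: Σ = s_(9) − s_(0) = 711/5720 − (0) = 711/5720.

Σ = 711/5720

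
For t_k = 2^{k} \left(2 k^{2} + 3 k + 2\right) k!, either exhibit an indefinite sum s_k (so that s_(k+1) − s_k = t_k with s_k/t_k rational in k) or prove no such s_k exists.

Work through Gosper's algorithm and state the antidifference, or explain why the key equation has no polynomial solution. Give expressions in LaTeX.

Compute t_(k+1)/t_k: get 2*(2*k**3 + 9*k**2 + 14*k + 7)/(2*k**2 + 3*k + 2).
Gosper form: A/B · C(k+1)/C(k) with A=2*k + 2, B=1, C=k**2 + 3*k/2 + 1.
f must satisfy (2*k + 2)·f(k+1) − (1)·f(k) = k**2 + 3*k/2 + 1.
deg f ≤ 1 (via 1,0,2).
Solve for f: f(k) = k/2 (degree 1 ≤ 1).
Then R = B(k−1)f/C = k/(2*k**2 + 3*k + 2), so s_k = R(k)·t_k = 2**k*k*factorial(k).
s_(k+1) − s_k = 2**k*(2*k**2 + 3*k + 2)*factorial(k) = t_k.

s_k = 2^{k} k k!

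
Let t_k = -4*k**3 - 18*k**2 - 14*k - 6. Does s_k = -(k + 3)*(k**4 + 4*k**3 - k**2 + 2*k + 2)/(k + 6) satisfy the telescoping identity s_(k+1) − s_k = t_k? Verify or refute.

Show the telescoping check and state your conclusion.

Invalid: residual 3*(3*k**4 + 38*k**3 + 123*k**2 + 88*k + 34)/(k**2 + 13*k + 42) ≠ 0.

s_(k+1) = (-k**5 - 12*k**4 - 49*k**3 - 84*k**2 - 72*k - 32)/(k + 7)
s_(k+1) − s_k = (-4*k**5 - 61*k**4 - 302*k**3 - 575*k**2 - 402*k - 150)/(k**2 + 13*k + 42)
(s_(k+1) − s_k) − t_k = 3*(3*k**4 + 38*k**3 + 123*k**2 + 88*k + 34)/(k**2 + 13*k + 42)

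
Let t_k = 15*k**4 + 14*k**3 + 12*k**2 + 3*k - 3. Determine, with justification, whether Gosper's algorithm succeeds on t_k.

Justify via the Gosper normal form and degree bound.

Yes. s_k = k*(3*k**4 - 4*k**3 + 2*k**2 - k - 3).

Compute t_(k+1)/t_k: get (15*k**4 + 74*k**3 + 144*k**2 + 129*k + 41)/(15*k**4 + 14*k**3 + 12*k**2 + 3*k - 3).
Normal form (A,B,C) = (1, 1, k**4 + 14*k**3/15 + 4*k**2/5 + k/5 - 1/5).
Solve (1)·f(k+1) − (1)·f(k) = k**4 + 14*k**3/15 + 4*k**2/5 + k/5 - 1/5.
d = 5 from the (0,0,4) case.
Coefficient equations give f(k) = k*(3*k**4 - 4*k**3 + 2*k**2 - k - 3)/15.
So s_k = (B(k−1)f/C)·t_k = (k*(3*k**4 - 4*k**3 + 2*k**2 - k - 3)/(15*k**4 + 14*k**3 + 12*k**2 + 3*k - 3))·t_k = k*(3*k**4 - 4*k**3 + 2*k**2 - k - 3).
s_(k+1) − s_k = 15*k**4 + 14*k**3 + 12*k**2 + 3*k - 3 = t_k.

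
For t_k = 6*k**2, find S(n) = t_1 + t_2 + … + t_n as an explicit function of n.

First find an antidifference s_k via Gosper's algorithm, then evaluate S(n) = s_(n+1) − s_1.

S(n) = n*(2*n**2 + 3*n + 1)

The ratio is (k + 1)**2/k**2.
So A=1 and B=1, with C=k**2.
f must satisfy (1)·f(k+1) − (1)·f(k) = k**2.
Bound: deg f ≤ 3.
Solve for f: f(k) = k*(k - 1)*(2*k - 1)/6 (degree 3 ≤ 3).
Get s_k = R·t_k = k*(2*k**2 - 3*k + 1) with R(k) = B(k−1)f(k)/C(k) = (k - 1)*(2*k - 1)/(6*k).
Δs = 6*k**2, as required.
Telescope: S(n) = s_(n+1) − s_(1) = n*(2*n**2 + 3*n + 1) − (0) = n*(2*n**2 + 3*n + 1).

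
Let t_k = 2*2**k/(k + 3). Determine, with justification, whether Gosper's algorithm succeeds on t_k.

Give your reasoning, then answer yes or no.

Ratio r(k) = 2*(k + 3)/(k + 4).
Take A(k)=2*k + 6, B(k)=k + 4, C(k)=1.
f must satisfy (2*k + 6)·f(k+1) − (k + 3)·f(k) = 1.
From deg A=1, deg B=1, deg C=0: d=-1.
deg f ≤ -1 is impossible — no certificate.

No. Not Gosper-summable.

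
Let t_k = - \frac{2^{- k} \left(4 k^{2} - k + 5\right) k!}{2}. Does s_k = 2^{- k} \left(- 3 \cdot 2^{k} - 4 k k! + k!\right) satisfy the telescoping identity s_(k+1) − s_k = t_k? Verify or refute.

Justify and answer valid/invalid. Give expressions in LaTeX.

valid; difference matches t_k

s_(k+1) = -(6*2**k + 4*k**2*factorial(k) + 7*k*factorial(k) + 3*factorial(k))/(2*2**k)
s_(k+1) − s_k = -(4*k**2 - k + 5)*factorial(k)/(2*2**k)
(s_(k+1) − s_k) − t_k = 0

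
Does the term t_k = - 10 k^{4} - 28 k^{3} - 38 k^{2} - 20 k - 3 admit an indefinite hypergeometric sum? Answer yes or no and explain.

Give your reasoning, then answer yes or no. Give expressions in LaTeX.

The ratio is (10*k**4 + 68*k**3 + 182*k**2 + 220*k + 99)/(10*k**4 + 28*k**3 + 38*k**2 + 20*k + 3).
Gosper form: A/B · C(k+1)/C(k) with A=1, B=1, C=k**4 + 14*k**3/5 + 19*k**2/5 + 2*k + 3/10.
Set up (1)·f(k+1) − (1)·f(k) − (k**4 + 14*k**3/5 + 19*k**2/5 + 2*k + 3/10) = 0.
Bound: deg f ≤ 5.
Solving with deg f ≤ 5: f(k) = k*(2*k**4 + 2*k**3 + 2*k**2 - 2*k - 1)/10.
Certificate R = B(k−1)f/C = k*(2*k**4 + 2*k**3 + 2*k**2 - 2*k - 1)/(10*k**4 + 28*k**3 + 38*k**2 + 20*k + 3) gives s_k = k*(-2*k**4 - 2*k**3 - 2*k**2 + 2*k + 1).
Δs = -10*k**4 - 28*k**3 - 38*k**2 - 20*k - 3, as required.

Yes. s_k = k \left(- 2 k^{4} - 2 k^{3} - 2 k^{2} + 2 k + 1\right).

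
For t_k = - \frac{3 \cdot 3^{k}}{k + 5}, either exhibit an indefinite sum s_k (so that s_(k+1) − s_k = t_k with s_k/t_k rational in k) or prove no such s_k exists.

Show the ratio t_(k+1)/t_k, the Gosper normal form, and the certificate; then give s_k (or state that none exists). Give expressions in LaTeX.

no hypergeometric antidifference exists

r(k) = 3*(k + 5)/(k + 6) after simplifying.
A = 3*k + 15, B = k + 6, C = 1.
Need (3*k + 15)·f(k+1) − (k + 5)·f(k) = 1.
Degrees (1,1,0) ⇒ d ≤ -1.
d = -1 < 0 ⇒ no nonzero polynomial f; not summable.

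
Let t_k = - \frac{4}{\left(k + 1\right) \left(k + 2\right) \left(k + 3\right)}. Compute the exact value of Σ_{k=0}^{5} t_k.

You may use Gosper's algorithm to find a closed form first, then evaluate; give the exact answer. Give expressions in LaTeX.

Σ = -27/28

Ratio r(k) = (k + 1)/(k + 4).
So A=k + 1 and B=k + 4, with C=1.
Need (k + 1)·f(k+1) − (k + 3)·f(k) = 1.
Bound: deg f ≤ 2.
Coefficient equations give f(k) = k*(k + 3)/4.
Certificate R = B(k−1)f/C = k*(k + 3)**2/4 gives s_k = k*(-k - 3)/((k + 1)*(k + 2)).
Check: Δs_k = -4/(k**3 + 6*k**2 + 11*k + 6). ✓
Sum = s_(6) − s_(0); s_(6) = -27/28, s_(0) = 0 ⇒ -27/28.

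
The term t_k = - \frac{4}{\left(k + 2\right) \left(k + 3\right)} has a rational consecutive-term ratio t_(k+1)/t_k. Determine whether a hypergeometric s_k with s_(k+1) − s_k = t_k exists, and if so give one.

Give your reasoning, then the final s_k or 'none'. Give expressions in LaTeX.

s_k = - \frac{2 k}{k + 2}

Ratio r(k) = (k + 2)/(k + 4).
Take A(k)=k + 2, B(k)=k + 4, C(k)=1.
f must satisfy (k + 2)·f(k+1) − (k + 3)·f(k) = 1.
Degrees (1,1,0) ⇒ d ≤ 1.
Solve for f: f(k) = k/2 (degree 1 ≤ 1).
So s_k = (B(k−1)f/C)·t_k = (k*(k + 3)/2)·t_k = -2*k/(k + 2).
Verify: -4/(k**2 + 5*k + 6) matches t_k.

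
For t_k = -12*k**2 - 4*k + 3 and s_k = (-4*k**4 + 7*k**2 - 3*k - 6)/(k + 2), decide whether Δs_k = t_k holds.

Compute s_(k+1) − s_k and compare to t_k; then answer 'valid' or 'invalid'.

Invalid: residual 4*(2*k**3 + 8*k**2 + 2*k - 3)/(k**2 + 5*k + 6) ≠ 0.

s_(k+1) = (-3*k - 4*(k + 1)**4 + 7*(k + 1)**2 - 9)/(k + 3)
s_(k+1) − s_k = (-12*k**4 - 56*k**3 - 57*k**2 - k + 6)/(k**2 + 5*k + 6)
(s_(k+1) − s_k) − t_k = 4*(2*k**3 + 8*k**2 + 2*k - 3)/(k**2 + 5*k + 6)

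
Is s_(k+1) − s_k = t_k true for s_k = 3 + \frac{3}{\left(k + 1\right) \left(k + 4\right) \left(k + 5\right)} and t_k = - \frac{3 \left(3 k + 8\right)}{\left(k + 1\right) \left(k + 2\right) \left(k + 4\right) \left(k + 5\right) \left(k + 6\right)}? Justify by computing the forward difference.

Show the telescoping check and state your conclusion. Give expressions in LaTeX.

s_(k+1) = 3 + 3/((k + 2)*(k + 5)*(k + 6))
s_(k+1) − s_k = 3*(-3*k - 8)/(k**5 + 18*k**4 + 121*k**3 + 372*k**2 + 508*k + 240)
(s_(k+1) − s_k) − t_k = 0

valid; difference matches t_k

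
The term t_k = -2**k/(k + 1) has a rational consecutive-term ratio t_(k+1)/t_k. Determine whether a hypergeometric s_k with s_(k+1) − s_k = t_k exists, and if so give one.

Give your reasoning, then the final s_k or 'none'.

r(k) = 2*(k + 1)/(k + 2) after simplifying.
Take A(k)=2*k + 2, B(k)=k + 2, C(k)=1.
Set up (2*k + 2)·f(k+1) − (k + 1)·f(k) − (1) = 0.
deg f ≤ -1 (via 1,1,0).
deg f ≤ -1 is impossible — no certificate.

none — t_k is not Gosper-summable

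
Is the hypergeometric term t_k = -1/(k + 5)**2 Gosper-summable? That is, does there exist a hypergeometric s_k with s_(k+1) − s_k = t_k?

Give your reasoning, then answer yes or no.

Step 1: r(k) = (k + 5)**2/(k + 6)**2.
Normal form (A,B,C) = (k**2 + 10*k + 25, k**2 + 12*k + 36, 1).
Set up (k**2 + 10*k + 25)·f(k+1) − (k**2 + 10*k + 25)·f(k) − (1) = 0.
Bound: deg f ≤ 0.
f = c0 ⇒ A·f(k+1) − B(k−1)·f(k) − C = -1. The system {-1 = 0} is inconsistent; no antidifference.

No; the coefficient equations for f are inconsistent.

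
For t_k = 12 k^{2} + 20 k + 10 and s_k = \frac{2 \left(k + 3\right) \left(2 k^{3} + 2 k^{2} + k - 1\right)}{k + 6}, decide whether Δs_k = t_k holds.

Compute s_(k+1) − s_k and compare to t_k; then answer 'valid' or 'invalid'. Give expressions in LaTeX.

s_(k+1) = 2*(k + 4)*(k + 2*(k + 1)**3 + 2*(k + 1)**2)/(k + 7)
s_(k+1) − s_k = 2*(6*k**4 + 76*k**3 + 255*k**2 + 293*k + 117)/(k**2 + 13*k + 42)
(s_(k+1) − s_k) − t_k = 6*(-4*k**3 - 44*k**2 - 64*k - 31)/(k**2 + 13*k + 42)

Invalid: residual \frac{6 \left(- 4 k^{3} - 44 k^{2} - 64 k - 31\right)}{k^{2} + 13 k + 42} ≠ 0.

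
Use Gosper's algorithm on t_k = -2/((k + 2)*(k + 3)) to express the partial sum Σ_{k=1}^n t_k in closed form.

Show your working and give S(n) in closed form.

S(n) = -2*n/(3*n + 9)

t_(k+1)/t_k = (k + 2)/(k + 4).
Normal form (A,B,C) = (k + 2, k + 4, 1).
f must satisfy (k + 2)·f(k+1) − (k + 3)·f(k) = 1.
Degrees (1,1,0) ⇒ d ≤ 1.
A polynomial solution: f(k) = k/2.
Get s_k = R·t_k = -k/(k + 2) with R(k) = B(k−1)f(k)/C(k) = k*(k + 3)/2.
s_(k+1) − s_k = -2/(k**2 + 5*k + 6) = t_k.
Σ_(k=1)^n t_k = s_(n+1) − s_(1) = ((-n - 1)/(n + 3)) − (-1/3), i.e. -2*n/(3*n + 9).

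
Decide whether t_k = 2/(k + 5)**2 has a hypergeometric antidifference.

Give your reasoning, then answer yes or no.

No — key equation has no polynomial f.

The ratio is (k + 5)**2/(k + 6)**2.
Gosper form: A/B · C(k+1)/C(k) with A=k**2 + 10*k + 25, B=k**2 + 12*k + 36, C=1.
Set up (k**2 + 10*k + 25)·f(k+1) − (k**2 + 10*k + 25)·f(k) − (1) = 0.
deg f ≤ 0 (via 2,2,0).
f = c0 ⇒ A·f(k+1) − B(k−1)·f(k) − C = -1. The system {-1 = 0} is inconsistent; no antidifference.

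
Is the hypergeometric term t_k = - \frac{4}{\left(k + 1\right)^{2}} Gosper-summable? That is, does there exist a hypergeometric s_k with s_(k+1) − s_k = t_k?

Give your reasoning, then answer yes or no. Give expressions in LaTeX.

t_(k+1)/t_k = (k + 1)**2/(k + 2)**2.
Normal form (A,B,C) = (k**2 + 2*k + 1, k**2 + 4*k + 4, 1).
Set up (k**2 + 2*k + 1)·f(k+1) − (k**2 + 2*k + 1)·f(k) − (1) = 0.
deg f ≤ 0 (via 2,2,0).
Put f(k) = c0: A·f(k+1) − B(k−1)·f(k) − C = -1; need -1 = 0 — inconsistent ⇒ no f, not summable.

No — t_k has no hypergeometric antidifference.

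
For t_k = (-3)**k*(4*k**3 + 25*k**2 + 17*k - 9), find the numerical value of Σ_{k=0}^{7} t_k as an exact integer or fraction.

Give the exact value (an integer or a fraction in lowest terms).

Σ = -4809216

Ratio r(k) = 3*(-4*k**3 - 37*k**2 - 79*k - 37)/(4*k**3 + 25*k**2 + 17*k - 9).
So A=-3 and B=1, with C=k**3 + 25*k**2/4 + 17*k/4 - 9/4.
Solve (-3)·f(k+1) − (1)·f(k) = k**3 + 25*k**2/4 + 17*k/4 - 9/4.
d = 3 from the (0,0,3) case.
Solving with deg f ≤ 3: f(k) = -(k**3 + 4*k**2 - 4*k - 3)/4.
Get s_k = R·t_k = (-3)**k*(-k**3 - 4*k**2 + 4*k + 3) with R(k) = B(k−1)f(k)/C(k) = -(k**3 + 4*k**2 - 4*k - 3)/(4*k**3 + 25*k**2 + 17*k - 9).
Δs = (-3)**k*(4*k**3 + 25*k**2 + 17*k - 9), as required.
Σ_(k=0)^(7) t_k = s_(8) − s_(0) = -4809213 − (3) = -4809216.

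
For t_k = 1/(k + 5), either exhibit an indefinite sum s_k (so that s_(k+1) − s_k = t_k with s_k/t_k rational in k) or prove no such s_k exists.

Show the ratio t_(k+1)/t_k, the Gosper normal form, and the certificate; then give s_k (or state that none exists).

Step 1: r(k) = (k + 5)/(k + 6).
A = k + 5, B = k + 6, C = 1.
Solve (k + 5)·f(k+1) − (k + 5)·f(k) = 1.
Degrees (1,1,0) ⇒ d ≤ 0.
Generic f = c0 gives residual -1; -1 = 0 cannot hold, so t_k is not Gosper-summable.

not Gosper-summable; s_k does not exist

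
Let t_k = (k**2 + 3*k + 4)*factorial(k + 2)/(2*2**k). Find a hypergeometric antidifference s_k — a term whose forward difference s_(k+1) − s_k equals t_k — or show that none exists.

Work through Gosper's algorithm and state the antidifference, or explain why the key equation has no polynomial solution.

Step 1: r(k) = (k + 3)*(3*k + (k + 1)**2 + 7)/(2*(k**2 + 3*k + 4)).
Normal form (A,B,C) = (k/2 + 3/2, 1, k**2 + 3*k + 4).
Need (k/2 + 3/2)·f(k+1) − (1)·f(k) = k**2 + 3*k + 4.
From deg A=1, deg B=0, deg C=2: d=1.
Match coefficients ⇒ f(k) = 2*(k + 1).
R(k) = B(k−1)·f(k)/C(k) = 2*(k + 1)/(k**2 + 3*k + 4); s_k = R·t_k = (k + 1)*factorial(k + 2)/2**k.
s_(k+1) − s_k = (k**2 + 3*k + 4)*factorial(k + 2)/(2*2**k) = t_k.

s_k = (k + 1)*factorial(k + 2)/2**k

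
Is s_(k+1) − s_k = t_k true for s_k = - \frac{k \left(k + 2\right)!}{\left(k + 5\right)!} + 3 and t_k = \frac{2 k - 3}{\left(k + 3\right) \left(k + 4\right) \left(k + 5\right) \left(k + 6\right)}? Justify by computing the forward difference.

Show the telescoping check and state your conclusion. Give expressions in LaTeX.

valid; difference matches t_k

s_(k+1) = -(k + 1)*factorial(k + 3)/factorial(k + 6) + 3
s_(k+1) − s_k = (2*k - 3)/((k + 3)*(k + 4)*(k + 5)*(k + 6))
(s_(k+1) − s_k) − t_k = 0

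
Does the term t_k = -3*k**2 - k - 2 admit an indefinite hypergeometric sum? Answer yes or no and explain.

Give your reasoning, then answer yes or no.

Yes. s_k = k*(-k**2 + k - 2).

Ratio r(k) = (k + 3*(k + 1)**2 + 3)/(3*k**2 + k + 2).
Gosper form: A/B · C(k+1)/C(k) with A=1, B=1, C=k**2 + k/3 + 2/3.
f must satisfy (1)·f(k+1) − (1)·f(k) = k**2 + k/3 + 2/3.
Bound: deg f ≤ 3.
Coefficient equations give f(k) = k*(k**2 - k + 2)/3.
R(k) = B(k−1)·f(k)/C(k) = k*(k**2 - k + 2)/(3*k**2 + k + 2); s_k = R·t_k = k*(-k**2 + k - 2).
Δs = -3*k**2 - k - 2, as required.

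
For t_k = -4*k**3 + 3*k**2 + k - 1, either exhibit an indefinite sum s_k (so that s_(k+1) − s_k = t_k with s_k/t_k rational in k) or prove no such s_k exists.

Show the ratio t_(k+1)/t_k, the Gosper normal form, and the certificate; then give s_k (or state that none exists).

The ratio is (-k + 4*(k + 1)**3 - 3*(k + 1)**2)/(4*k**3 - 3*k**2 - k + 1).
Normal form (A,B,C) = (1, 1, k**3 - 3*k**2/4 - k/4 + 1/4).
Need (1)·f(k+1) − (1)·f(k) = k**3 - 3*k**2/4 - k/4 + 1/4.
Degrees (0,0,3) ⇒ d ≤ 4.
Solve for f: f(k) = k*(k**3 - 3*k**2 + 2*k + 1)/4 (degree 4 ≤ 4).
Certificate R = B(k−1)f/C = k*(k**3 - 3*k**2 + 2*k + 1)/(4*k**3 - 3*k**2 - k + 1) gives s_k = k*(-k**3 + 3*k**2 - 2*k - 1).
Check: Δs_k = -4*k**3 + 3*k**2 + k - 1. ✓

s_k = k*(-k**3 + 3*k**2 - 2*k - 1)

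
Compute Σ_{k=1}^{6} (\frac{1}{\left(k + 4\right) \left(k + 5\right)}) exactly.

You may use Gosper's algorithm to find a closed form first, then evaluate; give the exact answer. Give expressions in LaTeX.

r(k) = (k + 4)/(k + 6) after simplifying.
So A=k + 4 and B=k + 6, with C=1.
Solve (k + 4)·f(k+1) − (k + 5)·f(k) = 1.
From deg A=1, deg B=1, deg C=0: d=1.
Solve for f: f(k) = k/4 (degree 1 ≤ 1).
Certificate R = B(k−1)f/C = k*(k + 5)/4 gives s_k = k/(4*(k + 4)).
Check: Δs_k = 1/(k**2 + 9*k + 20). ✓
Evaluate s at k=7 and k=1: 7/44 and 1/20; difference 6/55.

Σ = 6/55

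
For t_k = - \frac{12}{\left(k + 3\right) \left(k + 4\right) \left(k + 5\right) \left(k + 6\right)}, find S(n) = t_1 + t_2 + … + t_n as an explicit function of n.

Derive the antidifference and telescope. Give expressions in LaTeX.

r(k) = (k + 3)/(k + 7) after simplifying.
A = k + 3, B = k + 7, C = 1.
Set up (k + 3)·f(k+1) − (k + 6)·f(k) − (1) = 0.
Bound: deg f ≤ 3.
A polynomial solution: f(k) = k*(k**2 + 12*k + 47)/180.
Certificate R = B(k−1)f/C = k*(k + 6)*(k**2 + 12*k + 47)/180 gives s_k = k*(-k**2 - 12*k - 47)/(15*(k + 3)*(k + 4)*(k + 5)).
Check: Δs_k = -12/(k**4 + 18*k**3 + 119*k**2 + 342*k + 360). ✓
Telescope: S(n) = s_(n+1) − s_(1) = (-n**3 - 15*n**2 - 74*n - 60)/(15*(n**3 + 15*n**2 + 74*n + 120)) − (-1/30) = n*(-n**2 - 15*n - 74)/(30*(n**3 + 15*n**2 + 74*n + 120)).

S(n) = \frac{n \left(- n^{2} - 15 n - 74\right)}{30 \left(n^{3} + 15 n^{2} + 74 n + 120\right)}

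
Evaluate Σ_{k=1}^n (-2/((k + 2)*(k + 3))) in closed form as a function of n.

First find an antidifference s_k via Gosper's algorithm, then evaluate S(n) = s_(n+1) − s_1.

t_(k+1)/t_k = (k + 2)/(k + 4).
Factor: A=k + 2; B=k + 4; C=1.
Key eq: (k + 2)·f(k+1) = (k + 3)·f(k) + (1).
deg f ≤ 1 (via 1,1,0).
Match coefficients ⇒ f(k) = k/2.
So s_k = (B(k−1)f/C)·t_k = (k*(k + 3)/2)·t_k = -k/(k + 2).
Check: Δs_k = -2/(k**2 + 5*k + 6). ✓
Telescope: S(n) = s_(n+1) − s_(1) = (-n - 1)/(n + 3) − (-1/3) = -2*n/(3*n + 9).

S(n) = -2*n/(3*n + 9)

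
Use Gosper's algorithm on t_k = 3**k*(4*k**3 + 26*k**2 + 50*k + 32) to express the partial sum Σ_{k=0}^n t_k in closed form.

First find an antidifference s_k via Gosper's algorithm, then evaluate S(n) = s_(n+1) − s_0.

S(n) = 6*3**n*n**3 + 30*3**n*n**2 + 54*3**n*n + 33*3**n - 1

The ratio is 3*(2*k**3 + 19*k**2 + 57*k + 56)/(2*k**3 + 13*k**2 + 25*k + 16).
Take A(k)=3, B(k)=1, C(k)=k**3 + 13*k**2/2 + 25*k/2 + 8.
Solve (3)·f(k+1) − (1)·f(k) = k**3 + 13*k**2/2 + 25*k/2 + 8.
From deg A=0, deg B=0, deg C=3: d=3.
Match coefficients ⇒ f(k) = (2*k**3 + 4*k**2 + 4*k + 1)/4.
Get s_k = R·t_k = 3**k*(2*k**3 + 4*k**2 + 4*k + 1) with R(k) = B(k−1)f(k)/C(k) = (2*k**3 + 4*k**2 + 4*k + 1)/(2*(2*k**3 + 13*k**2 + 25*k + 16)).
Verify: 3**k*(4*k**3 + 26*k**2 + 50*k + 32) matches t_k.
Σ_(k=0)^n t_k = s_(n+1) − s_(0) = (3**(n + 1)*(2*n**3 + 10*n**2 + 18*n + 11)) − (1), i.e. 6*3**n*n**3 + 30*3**n*n**2 + 54*3**n*n + 33*3**n - 1.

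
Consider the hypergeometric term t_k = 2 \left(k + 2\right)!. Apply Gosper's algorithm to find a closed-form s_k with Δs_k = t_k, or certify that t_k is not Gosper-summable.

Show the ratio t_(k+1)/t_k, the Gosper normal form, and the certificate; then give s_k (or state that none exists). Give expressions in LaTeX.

The ratio is k + 3.
Gosper form: A/B · C(k+1)/C(k) with A=k + 3, B=1, C=1.
Set up (k + 3)·f(k+1) − (1)·f(k) − (1) = 0.
d = -1 from the (1,0,0) case.
deg f ≤ -1 is impossible — no certificate.

not Gosper-summable; s_k does not exist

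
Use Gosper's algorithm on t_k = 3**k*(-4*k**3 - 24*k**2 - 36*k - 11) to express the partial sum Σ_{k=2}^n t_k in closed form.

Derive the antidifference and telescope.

Ratio r(k) = 3*(4*k**3 + 36*k**2 + 96*k + 75)/(4*k**3 + 24*k**2 + 36*k + 11).
Gosper form: A/B · C(k+1)/C(k) with A=3, B=1, C=k**3 + 6*k**2 + 9*k + 11/4.
Set up (3)·f(k+1) − (1)·f(k) − (k**3 + 6*k**2 + 9*k + 11/4) = 0.
deg f ≤ 3 (via 0,0,3).
Solve for f: f(k) = (2*k**3 + 3*k**2 - 2)/4 (degree 3 ≤ 3).
R(k) = B(k−1)·f(k)/C(k) = (2*k**3 + 3*k**2 - 2)/(4*k**3 + 24*k**2 + 36*k + 11); s_k = R·t_k = 3**k*(-2*k**3 - 3*k**2 + 2).
s_(k+1) − s_k = 3**k*(-4*k**3 - 24*k**2 - 36*k - 11) = t_k.
Evaluate: s_(n+1) = 3**(n + 1)*(-2*n**3 - 9*n**2 - 12*n - 3); subtract s_(2) = -234 ⇒ S(n) = -6*3**n*n**3 - 27*3**n*n**2 - 36*3**n*n - 9*3**n + 234.

S(n) = -6*3**n*n**3 - 27*3**n*n**2 - 36*3**n*n - 9*3**n + 234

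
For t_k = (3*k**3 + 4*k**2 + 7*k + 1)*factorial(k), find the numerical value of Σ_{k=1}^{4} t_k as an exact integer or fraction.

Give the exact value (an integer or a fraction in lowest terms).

Σ = 7799

Ratio r(k) = (3*k**4 + 16*k**3 + 37*k**2 + 39*k + 15)/(3*k**3 + 4*k**2 + 7*k + 1).
A = k + 1, B = 1, C = k**3 + 4*k**2/3 + 7*k/3 + 1/3.
f must satisfy (k + 1)·f(k+1) − (1)·f(k) = k**3 + 4*k**2/3 + 7*k/3 + 1/3.
Bound: deg f ≤ 2.
A polynomial solution: f(k) = k*(3*k - 2)/3.
R(k) = B(k−1)·f(k)/C(k) = k*(3*k - 2)/(3*k**3 + 4*k**2 + 7*k + 1); s_k = R·t_k = k*(3*k - 2)*factorial(k).
Check: Δs_k = (3*k**3 + 4*k**2 + 7*k + 1)*factorial(k). ✓
Telescoping: Σ = s_(5) − s_(1) = 7800 − (1) = 7799.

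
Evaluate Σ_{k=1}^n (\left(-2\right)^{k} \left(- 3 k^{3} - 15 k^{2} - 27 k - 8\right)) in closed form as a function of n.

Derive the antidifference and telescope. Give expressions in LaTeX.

S(n) = - 2 \left(-2\right)^{n} n^{3} - 12 \left(-2\right)^{n} n^{2} - 24 \left(-2\right)^{n} n - 10 \left(-2\right)^{n} + 10

Ratio r(k) = 2*(-3*k**3 - 24*k**2 - 66*k - 53)/(3*k**3 + 15*k**2 + 27*k + 8).
A = -2, B = 1, C = k**3 + 5*k**2 + 9*k + 8/3.
Set up (-2)·f(k+1) − (1)·f(k) − (k**3 + 5*k**2 + 9*k + 8/3) = 0.
Bound: deg f ≤ 3.
A polynomial solution: f(k) = -(k**3 + 3*k**2 + 3*k - 2)/3.
Get s_k = R·t_k = (-2)**k*(k**3 + 3*k**2 + 3*k - 2) with R(k) = B(k−1)f(k)/C(k) = -(k**3 + 3*k**2 + 3*k - 2)/(3*k**3 + 15*k**2 + 27*k + 8).
s_(k+1) − s_k = (-2)**k*(-3*k**3 - 15*k**2 - 27*k - 8) = t_k.
Evaluate: s_(n+1) = (-2)**(n + 1)*(n**3 + 6*n**2 + 12*n + 5); subtract s_(1) = -10 ⇒ S(n) = -2*(-2)**n*n**3 - 12*(-2)**n*n**2 - 24*(-2)**n*n - 10*(-2)**n + 10.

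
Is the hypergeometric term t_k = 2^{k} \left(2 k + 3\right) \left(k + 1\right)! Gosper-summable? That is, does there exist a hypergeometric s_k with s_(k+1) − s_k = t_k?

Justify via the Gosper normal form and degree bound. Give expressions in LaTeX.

The ratio is 2*(k + 2)*(2*k + 5)/(2*k + 3).
Gosper form: A/B · C(k+1)/C(k) with A=2*k + 4, B=1, C=k + 3/2.
f must satisfy (2*k + 4)·f(k+1) − (1)·f(k) = k + 3/2.
d = 0 from the (1,0,1) case.
Coefficient equations give f(k) = 1/2.
Certificate R = B(k−1)f/C = 1/(2*k + 3) gives s_k = 2**k*factorial(k + 1).
Verify: 2**k*(2*k + 3)*factorial(k + 1) matches t_k.

Yes. s_k = 2^{k} \left(k + 1\right)!.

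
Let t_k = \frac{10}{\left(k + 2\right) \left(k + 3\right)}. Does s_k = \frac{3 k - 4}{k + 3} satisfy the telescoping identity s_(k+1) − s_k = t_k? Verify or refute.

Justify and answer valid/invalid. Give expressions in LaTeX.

s_(k+1) = (3*k - 1)/(k + 4)
s_(k+1) − s_k = 13/(k**2 + 7*k + 12)
(s_(k+1) − s_k) − t_k = (3*k - 14)/(k**3 + 9*k**2 + 26*k + 24)

Invalid: residual \frac{3 k - 14}{k^{3} + 9 k^{2} + 26 k + 24} ≠ 0.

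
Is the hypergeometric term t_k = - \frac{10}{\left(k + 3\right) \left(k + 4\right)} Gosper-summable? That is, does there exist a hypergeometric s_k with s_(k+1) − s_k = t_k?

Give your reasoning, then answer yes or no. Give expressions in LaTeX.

Compute t_(k+1)/t_k: get (k + 3)/(k + 5).
Factor: A=k + 3; B=k + 5; C=1.
Set up (k + 3)·f(k+1) − (k + 4)·f(k) − (1) = 0.
Bound: deg f ≤ 1.
Match coefficients ⇒ f(k) = k/3.
Then R = B(k−1)f/C = k*(k + 4)/3, so s_k = R(k)·t_k = -10*k/(3*k + 9).
Δs = -10/(k**2 + 7*k + 12), as required.

Yes. s_k = - \frac{10 k}{3 k + 9}.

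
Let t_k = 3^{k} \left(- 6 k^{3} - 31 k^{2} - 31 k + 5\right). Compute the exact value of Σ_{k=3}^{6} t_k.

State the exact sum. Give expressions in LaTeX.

Σ = -2392524

Ratio r(k) = 3*(6*k**3 + 49*k**2 + 111*k + 63)/(6*k**3 + 31*k**2 + 31*k - 5).
Gosper form: A/B · C(k+1)/C(k) with A=3, B=1, C=k**3 + 31*k**2/6 + 31*k/6 - 5/6.
f must satisfy (3)·f(k+1) − (1)·f(k) = k**3 + 31*k**2/6 + 31*k/6 - 5/6.
Bound: deg f ≤ 3.
A polynomial solution: f(k) = (3*k**3 + 2*k**2 - 4*k - 4)/6.
Certificate R = B(k−1)f/C = (3*k**3 + 2*k**2 - 4*k - 4)/(6*k**3 + 31*k**2 + 31*k - 5) gives s_k = 3**k*(-3*k**3 - 2*k**2 + 4*k + 4).
Verify: 3**k*(-6*k**3 - 31*k**2 - 31*k + 5) matches t_k.
Sum = s_(7) − s_(3); s_(7) = -2394765, s_(3) = -2241 ⇒ -2392524.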